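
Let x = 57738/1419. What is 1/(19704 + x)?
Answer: 473/9339238 ≈ 5.0647e-5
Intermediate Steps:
x = 19246/473 (x = 57738*(1/1419) = 19246/473 ≈ 40.689)
1/(19704 + x) = 1/(19704 + 19246/473) = 1/(9339238/473) = 473/9339238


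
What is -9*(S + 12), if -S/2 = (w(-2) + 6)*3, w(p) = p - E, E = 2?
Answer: 0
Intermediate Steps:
w(p) = -2 + p (w(p) = p - 1*2 = p - 2 = -2 + p)
S = -12 (S = -2*((-2 - 2) + 6)*3 = -2*(-4 + 6)*3 = -4*3 = -2*6 = -12)
-9*(S + 12) = -9*(-12 + 12) = -9*0 = 0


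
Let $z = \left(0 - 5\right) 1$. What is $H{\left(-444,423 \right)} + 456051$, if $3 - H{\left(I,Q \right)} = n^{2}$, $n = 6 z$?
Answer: $455154$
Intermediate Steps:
$z = -5$ ($z = \left(-5\right) 1 = -5$)
$n = -30$ ($n = 6 \left(-5\right) = -30$)
$H{\left(I,Q \right)} = -897$ ($H{\left(I,Q \right)} = 3 - \left(-30\right)^{2} = 3 - 900 = -897$)
$H{\left(-444,423 \right)} + 456051 = -897 + 456051 = 455154$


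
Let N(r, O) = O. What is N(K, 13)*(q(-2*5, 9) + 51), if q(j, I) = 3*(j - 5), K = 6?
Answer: 78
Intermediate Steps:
q(j, I) = -15 + 3*j (q(j, I) = 3*(-5 + j) = -15 + 3*j)
N(K, 13)*(q(-2*5, 9) + 51) = 13*((-15 + 3*(-2*5)) + 51) = 13*((-15 + 3*(-10)) + 51) = 13*((-15 - 30) + 51) = 13*(-45 + 51) = 13*6 = 78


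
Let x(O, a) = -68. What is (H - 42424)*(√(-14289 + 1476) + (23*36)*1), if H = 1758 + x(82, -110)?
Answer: -33727752 - 40734*I*√12813 ≈ -3.3728e+7 - 4.6109e+6*I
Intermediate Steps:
H = 1690 (H = 1758 - 68 = 1690)
(H - 42424)*(√(-14289 + 1476) + (23*36)*1) = (1690 - 42424)*(√(-14289 + 1476) + (23*36)*1) = -40734*(√(-12813) + 828*1) = -40734*(I*√12813 + 828) = -40734*(828 + I*√12813) = -33727752 - 40734*I*√12813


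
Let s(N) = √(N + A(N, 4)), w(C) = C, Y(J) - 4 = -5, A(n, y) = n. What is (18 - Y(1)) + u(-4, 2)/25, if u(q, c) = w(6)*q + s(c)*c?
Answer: 91/5 ≈ 18.200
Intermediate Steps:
Y(J) = -1 (Y(J) = 4 - 5 = -1)
s(N) = √2*√N (s(N) = √(N + N) = √(2*N) = √2*√N)
u(q, c) = 6*q + √2*c^(3/2) (u(q, c) = 6*q + (√2*√c)*c = 6*q + √2*c^(3/2))
(18 - Y(1)) + u(-4, 2)/25 = (18 - 1*(-1)) + (6*(-4) + √2*2^(3/2))/25 = (18 + 1) + (-24 + √2*(2*√2))/25 = 19 + (-24 + 4)/25 = 19 + (1/25)*(-20) = 19 - ⅘ = 91/5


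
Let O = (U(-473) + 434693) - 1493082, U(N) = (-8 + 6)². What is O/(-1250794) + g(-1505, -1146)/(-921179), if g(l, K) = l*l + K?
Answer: -1856684234011/1152205166126 ≈ -1.6114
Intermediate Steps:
U(N) = 4 (U(N) = (-2)² = 4)
g(l, K) = K + l² (g(l, K) = l² + K = K + l²)
O = -1058385 (O = (4 + 434693) - 1493082 = 434697 - 1493082 = -1058385)
O/(-1250794) + g(-1505, -1146)/(-921179) = -1058385/(-1250794) + (-1146 + (-1505)²)/(-921179) = -1058385*(-1/1250794) + (-1146 + 2265025)*(-1/921179) = 1058385/1250794 + 2263879*(-1/921179) = 1058385/1250794 - 2263879/921179 = -1856684234011/1152205166126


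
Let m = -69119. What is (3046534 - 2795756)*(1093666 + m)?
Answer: 256933847566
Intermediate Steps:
(3046534 - 2795756)*(1093666 + m) = (3046534 - 2795756)*(1093666 - 69119) = 250778*1024547 = 256933847566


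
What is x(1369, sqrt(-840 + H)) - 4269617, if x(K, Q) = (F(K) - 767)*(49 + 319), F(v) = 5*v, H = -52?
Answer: -2032913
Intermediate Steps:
x(K, Q) = -282256 + 1840*K (x(K, Q) = (5*K - 767)*(49 + 319) = (-767 + 5*K)*368 = -282256 + 1840*K)
x(1369, sqrt(-840 + H)) - 4269617 = (-282256 + 1840*1369) - 4269617 = (-282256 + 2518960) - 4269617 = 2236704 - 4269617 = -2032913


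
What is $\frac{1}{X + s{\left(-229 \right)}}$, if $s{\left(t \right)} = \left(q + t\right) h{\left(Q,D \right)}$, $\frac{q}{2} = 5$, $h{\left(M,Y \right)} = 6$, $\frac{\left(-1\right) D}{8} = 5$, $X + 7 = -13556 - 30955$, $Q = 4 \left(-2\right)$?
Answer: $- \frac{1}{45832} \approx -2.1819 \cdot 10^{-5}$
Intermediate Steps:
$Q = -8$
$X = -44518$ ($X = -7 - 44511 = -44518$)
$D = -40$ ($D = \left(-8\right) 5 = -40$)
$q = 10$ ($q = 2 \cdot 5 = 10$)
$s{\left(t \right)} = 60 + 6 t$ ($s{\left(t \right)} = \left(10 + t\right) 6 = 60 + 6 t$)
$\frac{1}{X + s{\left(-229 \right)}} = \frac{1}{-44518 + \left(60 + 6 \left(-229\right)\right)} = \frac{1}{-44518 + \left(60 - 1374\right)} = \frac{1}{-44518 - 1314} = \frac{1}{-45832} = - \frac{1}{45832}$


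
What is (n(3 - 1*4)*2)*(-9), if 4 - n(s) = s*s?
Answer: -54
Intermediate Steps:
n(s) = 4 - s² (n(s) = 4 - s*s = 4 - s²)
(n(3 - 1*4)*2)*(-9) = ((4 - (3 - 1*4)²)*2)*(-9) = ((4 - (3 - 4)²)*2)*(-9) = ((4 - 1*(-1)²)*2)*(-9) = ((4 - 1*1)*2)*(-9) = ((4 - 1)*2)*(-9) = (3*2)*(-9) = 6*(-9) = -54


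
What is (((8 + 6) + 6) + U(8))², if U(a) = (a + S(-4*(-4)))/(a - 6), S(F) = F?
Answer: 1024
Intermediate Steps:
U(a) = (16 + a)/(-6 + a) (U(a) = (a - 4*(-4))/(a - 6) = (a + 16)/(-6 + a) = (16 + a)/(-6 + a))
(((8 + 6) + 6) + U(8))² = (((8 + 6) + 6) + (16 + 8)/(-6 + 8))² = ((14 + 6) + 24/2)² = (20 + (½)*24)² = (20 + 12)² = 32² = 1024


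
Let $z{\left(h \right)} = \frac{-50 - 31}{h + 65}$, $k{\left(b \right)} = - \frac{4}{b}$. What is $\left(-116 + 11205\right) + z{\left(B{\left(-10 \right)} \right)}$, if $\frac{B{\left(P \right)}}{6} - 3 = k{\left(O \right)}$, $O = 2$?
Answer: $\frac{787238}{71} \approx 11088.0$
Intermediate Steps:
$B{\left(P \right)} = 6$ ($B{\left(P \right)} = 18 + 6 \left(- \frac{4}{2}\right) = 18 + 6 \left(\left(-4\right) \frac{1}{2}\right) = 18 + 6 \left(-2\right) = 18 - 12 = 6$)
$z{\left(h \right)} = - \frac{81}{65 + h}$
$\left(-116 + 11205\right) + z{\left(B{\left(-10 \right)} \right)} = \left(-116 + 11205\right) - \frac{81}{65 + 6} = 11089 - \frac{81}{71} = \frac{787238}{71}$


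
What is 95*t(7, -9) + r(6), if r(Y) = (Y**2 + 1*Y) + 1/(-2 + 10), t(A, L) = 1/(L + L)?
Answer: 2653/72 ≈ 36.847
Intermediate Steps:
t(A, L) = 1/(2*L)
r(Y) = 1/8 + Y + Y**2 (r(Y) = (Y**2 + Y) + 1/8 = (Y + Y**2) + 1/8 = 1/8 + Y + Y**2)
95*t(7, -9) + r(6) = 95*((1/2)/(-9)) + (1/8 + 6 + 6**2) = 95*((1/2)*(-1/9)) + (1/8 + 6 + 36) = 95*(-1/18) + 337/8 = -95/18 + 337/8 = 2653/72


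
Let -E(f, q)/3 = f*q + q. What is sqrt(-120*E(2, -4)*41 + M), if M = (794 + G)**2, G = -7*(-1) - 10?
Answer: sqrt(448561) ≈ 669.75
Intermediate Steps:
G = -3 (G = 7 - 10 = -3)
E(f, q) = -3*q - 3*f*q (E(f, q) = -3*(f*q + q) = -3*(q + f*q) = -3*q - 3*f*q)
M = 625681 (M = (794 - 3)**2 = 791**2 = 625681)
sqrt(-120*E(2, -4)*41 + M) = sqrt(-(-360)*(-4)*(1 + 2)*41 + 625681) = sqrt(-(-360)*(-4)*3*41 + 625681) = sqrt(-120*36*41 + 625681) = sqrt(-4320*41 + 625681) = sqrt(-177120 + 625681) = sqrt(448561)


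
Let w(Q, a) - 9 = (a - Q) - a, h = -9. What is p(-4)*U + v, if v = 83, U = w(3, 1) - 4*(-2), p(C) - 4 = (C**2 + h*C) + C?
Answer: 811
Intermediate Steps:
p(C) = 4 + C**2 - 8*C (p(C) = 4 + ((C**2 - 9*C) + C) = 4 + (C**2 - 8*C) = 4 + C**2 - 8*C)
w(Q, a) = 9 - Q (w(Q, a) = 9 + ((a - Q) - a) = 9 - Q)
U = 14 (U = (9 - 1*3) - 4*(-2) = (9 - 3) + 8 = 6 + 8 = 14)
p(-4)*U + v = (4 + (-4)**2 - 8*(-4))*14 + 83 = (4 + 16 + 32)*14 + 83 = 52*14 + 83 = 728 + 83 = 811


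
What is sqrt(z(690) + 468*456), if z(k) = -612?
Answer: 6*sqrt(5911) ≈ 461.30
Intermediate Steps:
sqrt(z(690) + 468*456) = sqrt(-612 + 468*456) = sqrt(-612 + 213408) = sqrt(212796) = 6*sqrt(5911)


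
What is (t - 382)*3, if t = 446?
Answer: 192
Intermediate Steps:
(t - 382)*3 = (446 - 382)*3 = 64*3 = 192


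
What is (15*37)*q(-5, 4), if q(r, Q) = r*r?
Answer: 13875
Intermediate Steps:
q(r, Q) = r²
(15*37)*q(-5, 4) = (15*37)*(-5)² = 555*25 = 13875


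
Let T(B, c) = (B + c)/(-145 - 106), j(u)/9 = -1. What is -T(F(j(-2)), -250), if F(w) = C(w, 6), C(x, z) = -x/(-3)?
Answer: -253/251 ≈ -1.0080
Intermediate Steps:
j(u) = -9 (j(u) = 9*(-1) = -9)
C(x, z) = x/3 (C(x, z) = -x*(-1)/3 = -(-1)*x/3 = x/3)
F(w) = w/3
T(B, c) = -B/251 - c/251 (T(B, c) = (B + c)/(-251) = (B + c)*(-1/251) = -B/251 - c/251)
-T(F(j(-2)), -250) = -(-(-9)/753 - 1/251*(-250)) = -(-1/251*(-3) + 250/251) = -(3/251 + 250/251) = -1*253/251 = -253/251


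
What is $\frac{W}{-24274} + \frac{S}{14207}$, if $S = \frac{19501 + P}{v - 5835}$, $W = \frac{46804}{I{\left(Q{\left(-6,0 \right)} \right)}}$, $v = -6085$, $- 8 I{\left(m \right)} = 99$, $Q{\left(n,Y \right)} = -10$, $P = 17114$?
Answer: $\frac{6332111019559}{40696323609744} \approx 0.15559$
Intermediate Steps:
$I{\left(m \right)} = - \frac{99}{8}$ ($I{\left(m \right)} = \left(- \frac{1}{8}\right) 99 = - \frac{99}{8}$)
$W = - \frac{374432}{99}$ ($W = \frac{46804}{- \frac{99}{8}} = 46804 \left(- \frac{8}{99}\right) = - \frac{374432}{99} \approx -3782.1$)
$S = - \frac{7323}{2384}$ ($S = \frac{19501 + 17114}{-6085 - 5835} = \frac{36615}{-11920} = 36615 \left(- \frac{1}{11920}\right) = - \frac{7323}{2384} \approx -3.0717$)
$\frac{W}{-24274} + \frac{S}{14207} = - \frac{374432}{99 \left(-24274\right)} - \frac{7323}{2384 \cdot 14207} = \left(- \frac{374432}{99}\right) \left(- \frac{1}{24274}\right) - \frac{7323}{33869488} = \frac{187216}{1201563} - \frac{7323}{33869488} = \frac{6332111019559}{40696323609744}$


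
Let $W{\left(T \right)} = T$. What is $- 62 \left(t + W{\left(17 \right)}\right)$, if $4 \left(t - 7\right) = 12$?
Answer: $-1674$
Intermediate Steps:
$t = 10$ ($t = 7 + \frac{1}{4} \cdot 12 = 7 + 3 = 10$)
$- 62 \left(t + W{\left(17 \right)}\right) = - 62 \left(10 + 17\right) = \left(-62\right) 27 = -1674$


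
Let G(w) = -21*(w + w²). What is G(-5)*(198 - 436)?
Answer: 99960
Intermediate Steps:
G(w) = -21*w - 21*w²
G(-5)*(198 - 436) = (-21*(-5)*(1 - 5))*(198 - 436) = -21*(-5)*(-4)*(-238) = -420*(-238) = 99960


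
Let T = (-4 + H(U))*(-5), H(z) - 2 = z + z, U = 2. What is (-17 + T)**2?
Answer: 729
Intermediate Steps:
H(z) = 2 + 2*z (H(z) = 2 + (z + z) = 2 + 2*z)
T = -10 (T = (-4 + (2 + 2*2))*(-5) = (-4 + (2 + 4))*(-5) = (-4 + 6)*(-5) = 2*(-5) = -10)
(-17 + T)**2 = (-17 - 10)**2 = (-27)**2 = 729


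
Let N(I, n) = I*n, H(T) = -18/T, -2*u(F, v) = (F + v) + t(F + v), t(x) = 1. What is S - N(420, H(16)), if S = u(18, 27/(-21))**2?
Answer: 53993/98 ≈ 550.95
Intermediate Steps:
u(F, v) = -1/2 - F/2 - v/2 (u(F, v) = -((F + v) + 1)/2 = -(1 + F + v)/2 = -1/2 - F/2 - v/2)
S = 3844/49 (S = (-1/2 - 1/2*18 - 27/(2*(-21)))**2 = (-1/2 - 9 - 27*(-1)/(2*21))**2 = (-1/2 - 9 - 1/2*(-9/7))**2 = (-1/2 - 9 + 9/14)**2 = (-62/7)**2 = 3844/49 ≈ 78.449)
S - N(420, H(16)) = 3844/49 - 420*(-18/16) = 3844/49 - 420*(-18*1/16) = 3844/49 - 420*(-9)/8 = 3844/49 - 1*(-945/2) = 3844/49 + 945/2 = 53993/98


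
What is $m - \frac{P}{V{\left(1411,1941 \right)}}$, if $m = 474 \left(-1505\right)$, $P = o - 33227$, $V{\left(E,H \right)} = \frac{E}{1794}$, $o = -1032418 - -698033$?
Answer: $- \frac{347069142}{1411} \approx -2.4597 \cdot 10^{5}$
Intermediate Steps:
$o = -334385$ ($o = -1032418 + 698033 = -334385$)
$V{\left(E,H \right)} = \frac{E}{1794}$ ($V{\left(E,H \right)} = E \frac{1}{1794} = \frac{E}{1794}$)
$P = -367612$ ($P = -334385 - 33227 = -367612$)
$m = -713370$
$m - \frac{P}{V{\left(1411,1941 \right)}} = -713370 - - \frac{367612}{\frac{1}{1794} \cdot 1411} = -713370 - - \frac{367612}{\frac{1411}{1794}} = -713370 - \left(-367612\right) \frac{1794}{1411} = -713370 - - \frac{659495928}{1411} = -713370 + \frac{659495928}{1411} = - \frac{347069142}{1411}$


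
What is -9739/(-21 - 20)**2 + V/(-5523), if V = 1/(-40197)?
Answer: -2162136212228/373195500111 ≈ -5.7936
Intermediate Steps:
V = -1/40197 ≈ -2.4877e-5
-9739/(-21 - 20)**2 + V/(-5523) = -9739/(-21 - 20)**2 - 1/40197/(-5523) = -9739/((-41)**2) - 1/40197*(-1/5523) = -9739/1681 + 1/222008031 = -2162136212228/373195500111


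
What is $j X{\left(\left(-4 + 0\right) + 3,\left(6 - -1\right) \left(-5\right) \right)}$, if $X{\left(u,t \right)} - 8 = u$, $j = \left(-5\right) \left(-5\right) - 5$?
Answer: $140$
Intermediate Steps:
$j = 20$ ($j = 25 - 5 = 20$)
$X{\left(u,t \right)} = 8 + u$
$j X{\left(\left(-4 + 0\right) + 3,\left(6 - -1\right) \left(-5\right) \right)} = 20 \left(8 + \left(\left(-4 + 0\right) + 3\right)\right) = 20 \left(8 + \left(-4 + 3\right)\right) = 20 \left(8 - 1\right) = 20 \cdot 7 = 140$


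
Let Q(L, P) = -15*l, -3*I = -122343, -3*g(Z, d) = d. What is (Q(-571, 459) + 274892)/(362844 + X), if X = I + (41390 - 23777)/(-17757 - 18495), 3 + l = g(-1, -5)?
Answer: 58281344/85568397 ≈ 0.68111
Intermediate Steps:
g(Z, d) = -d/3
I = 40781 (I = -1/3*(-122343) = 40781)
l = -4/3 (l = -3 - 1/3*(-5) = -3 + 5/3 = -4/3 ≈ -1.3333)
X = 8645469/212 (X = 40781 + (41390 - 23777)/(-17757 - 18495) = 40781 + 17613/(-36252) = 40781 + 17613*(-1/36252) = 40781 - 103/212 = 8645469/212 ≈ 40781.)
Q(L, P) = 20 (Q(L, P) = -15*(-4/3) = 20)
(Q(-571, 459) + 274892)/(362844 + X) = (20 + 274892)/(362844 + 8645469/212) = 274912/(85568397/212) = 274912*(212/85568397) = 58281344/85568397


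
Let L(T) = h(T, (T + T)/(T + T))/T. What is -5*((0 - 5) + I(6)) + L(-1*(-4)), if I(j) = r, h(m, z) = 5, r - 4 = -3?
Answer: 85/4 ≈ 21.250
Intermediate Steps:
r = 1 (r = 4 - 3 = 1)
I(j) = 1
L(T) = 5/T
-5*((0 - 5) + I(6)) + L(-1*(-4)) = -5*((0 - 5) + 1) + 5/((-1*(-4))) = -5*(-5 + 1) + 5/4 = -5*(-4) + 5*(1/4) = 20 + 5/4 = 85/4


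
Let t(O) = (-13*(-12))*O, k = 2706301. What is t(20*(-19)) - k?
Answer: -2765581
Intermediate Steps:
t(O) = 156*O
t(20*(-19)) - k = 156*(20*(-19)) - 1*2706301 = 156*(-380) - 2706301 = -59280 - 2706301 = -2765581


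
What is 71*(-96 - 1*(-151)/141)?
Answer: -950335/141 ≈ -6740.0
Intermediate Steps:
71*(-96 - 1*(-151)/141) = 71*(-96 + 151*(1/141)) = 71*(-96 + 151/141) = 71*(-13385/141) = -950335/141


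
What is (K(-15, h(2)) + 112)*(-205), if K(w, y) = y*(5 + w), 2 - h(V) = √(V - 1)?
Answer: -20910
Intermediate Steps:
h(V) = 2 - √(-1 + V) (h(V) = 2 - √(V - 1) = 2 - √(-1 + V))
(K(-15, h(2)) + 112)*(-205) = ((2 - √(-1 + 2))*(5 - 15) + 112)*(-205) = ((2 - √1)*(-10) + 112)*(-205) = ((2 - 1*1)*(-10) + 112)*(-205) = ((2 - 1)*(-10) + 112)*(-205) = (1*(-10) + 112)*(-205) = (-10 + 112)*(-205) = 102*(-205) = -20910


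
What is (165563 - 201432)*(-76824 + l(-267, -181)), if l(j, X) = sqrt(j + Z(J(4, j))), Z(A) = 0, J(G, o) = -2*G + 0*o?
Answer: 2755600056 - 35869*I*sqrt(267) ≈ 2.7556e+9 - 5.861e+5*I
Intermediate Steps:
J(G, o) = -2*G (J(G, o) = -2*G + 0 = -2*G)
l(j, X) = sqrt(j) (l(j, X) = sqrt(j + 0) = sqrt(j))
(165563 - 201432)*(-76824 + l(-267, -181)) = (165563 - 201432)*(-76824 + sqrt(-267)) = -35869*(-76824 + I*sqrt(267)) = 2755600056 - 35869*I*sqrt(267)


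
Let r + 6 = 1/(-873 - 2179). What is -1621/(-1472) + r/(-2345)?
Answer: 2907089119/2633753920 ≈ 1.1038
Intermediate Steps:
r = -18313/3052 (r = -6 + 1/(-873 - 2179) = -6 + 1/(-3052) = -6 - 1/3052 = -18313/3052 ≈ -6.0003)
-1621/(-1472) + r/(-2345) = -1621/(-1472) - 18313/3052/(-2345) = -1621*(-1/1472) - 18313/3052*(-1/2345) = 1621/1472 + 18313/7156940 = 2907089119/2633753920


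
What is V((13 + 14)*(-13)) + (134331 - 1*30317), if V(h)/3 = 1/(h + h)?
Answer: 24339275/234 ≈ 1.0401e+5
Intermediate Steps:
V(h) = 3/(2*h) (V(h) = 3/(h + h) = 3/((2*h)) = 3*(1/(2*h)) = 3/(2*h))
V((13 + 14)*(-13)) + (134331 - 1*30317) = 3/(2*(((13 + 14)*(-13)))) + (134331 - 1*30317) = 3/(2*((27*(-13)))) + (134331 - 30317) = (3/2)/(-351) + 104014 = (3/2)*(-1/351) + 104014 = -1/234 + 104014 = 24339275/234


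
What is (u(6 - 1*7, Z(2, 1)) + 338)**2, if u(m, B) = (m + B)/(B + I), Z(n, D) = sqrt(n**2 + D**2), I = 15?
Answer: 69080461/605 + 29736*sqrt(5)/605 ≈ 1.1429e+5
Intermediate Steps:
Z(n, D) = sqrt(D**2 + n**2)
u(m, B) = (B + m)/(15 + B) (u(m, B) = (m + B)/(B + 15) = (B + m)/(15 + B))
(u(6 - 1*7, Z(2, 1)) + 338)**2 = ((sqrt(1**2 + 2**2) + (6 - 1*7))/(15 + sqrt(1**2 + 2**2)) + 338)**2 = ((sqrt(1 + 4) + (6 - 7))/(15 + sqrt(1 + 4)) + 338)**2 = ((sqrt(5) - 1)/(15 + sqrt(5)) + 338)**2 = ((-1 + sqrt(5))/(15 + sqrt(5)) + 338)**2 = (338 + (-1 + sqrt(5))/(15 + sqrt(5)))**2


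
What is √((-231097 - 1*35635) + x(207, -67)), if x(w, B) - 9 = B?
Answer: I*√266790 ≈ 516.52*I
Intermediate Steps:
x(w, B) = 9 + B
√((-231097 - 1*35635) + x(207, -67)) = √((-231097 - 1*35635) + (9 - 67)) = √((-231097 - 35635) - 58) = √(-266732 - 58) = √(-266790) = I*√266790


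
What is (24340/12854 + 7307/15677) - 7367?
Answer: -742032282814/100756079 ≈ -7364.6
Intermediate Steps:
(24340/12854 + 7307/15677) - 7367 = (24340*(1/12854) + 7307*(1/15677)) - 7367 = (12170/6427 + 7307/15677) - 7367 = 237751179/100756079 - 7367 = -742032282814/100756079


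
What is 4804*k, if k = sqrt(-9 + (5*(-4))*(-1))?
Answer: 4804*sqrt(11) ≈ 15933.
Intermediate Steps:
k = sqrt(11) (k = sqrt(-9 - 20*(-1)) = sqrt(-9 + 20) = sqrt(11) ≈ 3.3166)
4804*k = 4804*sqrt(11)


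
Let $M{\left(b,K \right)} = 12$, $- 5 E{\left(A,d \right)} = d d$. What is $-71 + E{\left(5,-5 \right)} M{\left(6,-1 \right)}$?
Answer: $-131$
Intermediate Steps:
$E{\left(A,d \right)} = - \frac{d^{2}}{5}$ ($E{\left(A,d \right)} = - \frac{d d}{5} = - \frac{d^{2}}{5}$)
$-71 + E{\left(5,-5 \right)} M{\left(6,-1 \right)} = -71 + - \frac{\left(-5\right)^{2}}{5} \cdot 12 = -71 + \left(- \frac{1}{5}\right) 25 \cdot 12 = -71 - 60 = -131$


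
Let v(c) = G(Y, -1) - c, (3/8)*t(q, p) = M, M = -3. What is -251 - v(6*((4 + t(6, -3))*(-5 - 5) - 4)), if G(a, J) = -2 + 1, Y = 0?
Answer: -34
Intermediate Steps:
t(q, p) = -8 (t(q, p) = (8/3)*(-3) = -8)
G(a, J) = -1
v(c) = -1 - c
-251 - v(6*((4 + t(6, -3))*(-5 - 5) - 4)) = -251 - (-1 - 6*((4 - 8)*(-5 - 5) - 4)) = -251 - (-1 - 6*(-4*(-10) - 4)) = -251 - (-1 - 6*(40 - 4)) = -251 - (-1 - 6*36) = -251 - (-1 - 1*216) = -251 - (-1 - 216) = -251 - 1*(-217) = -251 + 217 = -34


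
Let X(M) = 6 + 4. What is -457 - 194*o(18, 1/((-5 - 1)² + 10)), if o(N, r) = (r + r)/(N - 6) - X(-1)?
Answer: 204557/138 ≈ 1482.3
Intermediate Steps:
X(M) = 10
o(N, r) = -10 + 2*r/(-6 + N) (o(N, r) = (r + r)/(N - 6) - 1*10 = (2*r)/(-6 + N) - 10 = 2*r/(-6 + N) - 10 = -10 + 2*r/(-6 + N))
-457 - 194*o(18, 1/((-5 - 1)² + 10)) = -457 - 388*(30 + 1/((-5 - 1)² + 10) - 5*18)/(-6 + 18) = -457 - 388*(30 + 1/((-6)² + 10) - 90)/12 = -457 - 388*(30 + 1/(36 + 10) - 90)/12 = -457 - 388*(30 + 1/46 - 90)/12 = -457 - 388*(-2759)/(12*46) = -457 - 194*(-2759/276) = -457 + 267623/138 = 204557/138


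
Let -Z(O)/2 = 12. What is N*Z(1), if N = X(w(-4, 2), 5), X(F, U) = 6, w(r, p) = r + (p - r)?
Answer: -144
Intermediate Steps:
Z(O) = -24 (Z(O) = -2*12 = -24)
w(r, p) = p
N = 6
N*Z(1) = 6*(-24) = -144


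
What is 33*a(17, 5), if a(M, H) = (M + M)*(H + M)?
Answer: 24684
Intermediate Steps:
a(M, H) = 2*M*(H + M) (a(M, H) = (2*M)*(H + M) = 2*M*(H + M))
33*a(17, 5) = 33*(2*17*(5 + 17)) = 33*(2*17*22) = 33*748 = 24684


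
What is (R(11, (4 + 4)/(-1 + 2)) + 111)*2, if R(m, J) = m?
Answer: 244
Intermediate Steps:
(R(11, (4 + 4)/(-1 + 2)) + 111)*2 = (11 + 111)*2 = 122*2 = 244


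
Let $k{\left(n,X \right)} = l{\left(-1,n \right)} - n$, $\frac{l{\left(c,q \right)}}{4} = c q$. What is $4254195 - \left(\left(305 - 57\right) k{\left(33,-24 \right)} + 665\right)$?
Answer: $4294450$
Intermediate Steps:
$l{\left(c,q \right)} = 4 c q$
$k{\left(n,X \right)} = - 5 n$ ($k{\left(n,X \right)} = 4 \left(-1\right) n - n = - 4 n - n = - 5 n$)
$4254195 - \left(\left(305 - 57\right) k{\left(33,-24 \right)} + 665\right) = 4254195 - \left(\left(305 - 57\right) \left(\left(-5\right) 33\right) + 665\right) = 4254195 - \left(\left(305 - 57\right) \left(-165\right) + 665\right) = 4254195 - \left(248 \left(-165\right) + 665\right) = 4254195 - \left(-40920 + 665\right) = 4254195 - -40255 = 4254195 + 40255 = 4294450$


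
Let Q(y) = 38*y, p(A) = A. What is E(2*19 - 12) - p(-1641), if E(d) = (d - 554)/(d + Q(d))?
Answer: 277241/169 ≈ 1640.5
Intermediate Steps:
E(d) = (-554 + d)/(39*d) (E(d) = (d - 554)/(d + 38*d) = (-554 + d)/((39*d)) = (-554 + d)*(1/(39*d)) = (-554 + d)/(39*d))
E(2*19 - 12) - p(-1641) = (-554 + (2*19 - 12))/(39*(2*19 - 12)) - 1*(-1641) = (-554 + (38 - 12))/(39*(38 - 12)) + 1641 = (1/39)*(-554 + 26)/26 + 1641 = (1/39)*(1/26)*(-528) + 1641 = -88/169 + 1641 = 277241/169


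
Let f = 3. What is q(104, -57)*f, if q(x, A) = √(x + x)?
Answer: 12*√13 ≈ 43.267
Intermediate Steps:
q(x, A) = √2*√x (q(x, A) = √(2*x) = √2*√x)
q(104, -57)*f = (√2*√104)*3 = (√2*(2*√26))*3 = (4*√13)*3 = 12*√13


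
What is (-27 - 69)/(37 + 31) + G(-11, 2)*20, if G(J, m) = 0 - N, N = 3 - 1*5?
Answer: 656/17 ≈ 38.588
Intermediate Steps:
N = -2 (N = 3 - 5 = -2)
G(J, m) = 2 (G(J, m) = 0 - 1*(-2) = 0 + 2 = 2)
(-27 - 69)/(37 + 31) + G(-11, 2)*20 = (-27 - 69)/(37 + 31) + 2*20 = -96/68 + 40 = -96*1/68 + 40 = -24/17 + 40 = 656/17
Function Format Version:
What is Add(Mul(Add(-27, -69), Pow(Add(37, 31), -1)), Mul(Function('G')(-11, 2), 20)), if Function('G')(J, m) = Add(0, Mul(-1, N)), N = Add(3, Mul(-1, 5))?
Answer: Rational(656, 17) ≈ 38.588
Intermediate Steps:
N = -2 (N = Add(3, -5) = -2)
Function('G')(J, m) = 2 (Function('G')(J, m) = Add(0, Mul(-1, -2)) = Add(0, 2) = 2)
Add(Mul(Add(-27, -69), Pow(Add(37, 31), -1)), Mul(Function('G')(-11, 2), 20)) = Add(Mul(Add(-27, -69), Pow(Add(37, 31), -1)), Mul(2, 20)) = Add(Mul(-96, Pow(68, -1)), 40) = Add(Mul(-96, Rational(1, 68)), 40) = Add(Rational(-24, 17), 40) = Rational(656, 17)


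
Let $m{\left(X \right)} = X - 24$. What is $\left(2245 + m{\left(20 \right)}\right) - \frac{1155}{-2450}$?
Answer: $\frac{156903}{70} \approx 2241.5$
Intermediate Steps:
$m{\left(X \right)} = -24 + X$ ($m{\left(X \right)} = X - 24 = -24 + X$)
$\left(2245 + m{\left(20 \right)}\right) - \frac{1155}{-2450} = \left(2245 + \left(-24 + 20\right)\right) - \frac{1155}{-2450} = \left(2245 - 4\right) - - \frac{33}{70} = 2241 + \frac{33}{70} = \frac{156903}{70}$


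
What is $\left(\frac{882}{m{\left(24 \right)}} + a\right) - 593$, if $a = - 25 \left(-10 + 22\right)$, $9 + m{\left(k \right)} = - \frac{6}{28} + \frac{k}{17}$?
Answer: $- \frac{622739}{619} \approx -1006.0$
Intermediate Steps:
$m{\left(k \right)} = - \frac{129}{14} + \frac{k}{17}$ ($m{\left(k \right)} = -9 + \left(- \frac{6}{28} + \frac{k}{17}\right) = -9 + \left(\left(-6\right) \frac{1}{28} + k \frac{1}{17}\right) = -9 + \left(- \frac{3}{14} + \frac{k}{17}\right) = - \frac{129}{14} + \frac{k}{17}$)
$a = -300$ ($a = \left(-25\right) 12 = -300$)
$\left(\frac{882}{m{\left(24 \right)}} + a\right) - 593 = \left(\frac{882}{- \frac{129}{14} + \frac{1}{17} \cdot 24} - 300\right) - 593 = \left(\frac{882}{- \frac{129}{14} + \frac{24}{17}} - 300\right) - 593 = \left(\frac{882}{- \frac{1857}{238}} - 300\right) - 593 = \left(882 \left(- \frac{238}{1857}\right) - 300\right) - 593 = \left(- \frac{69972}{619} - 300\right) - 593 = - \frac{255672}{619} - 593 = - \frac{622739}{619}$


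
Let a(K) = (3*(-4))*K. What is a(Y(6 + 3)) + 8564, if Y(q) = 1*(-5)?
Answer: 8624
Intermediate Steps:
Y(q) = -5
a(K) = -12*K
a(Y(6 + 3)) + 8564 = -12*(-5) + 8564 = 60 + 8564 = 8624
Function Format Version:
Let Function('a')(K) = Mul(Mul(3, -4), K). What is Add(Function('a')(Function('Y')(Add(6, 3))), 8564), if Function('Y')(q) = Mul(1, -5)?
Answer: 8624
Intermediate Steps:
Function('Y')(q) = -5
Function('a')(K) = Mul(-12, K)
Add(Function('a')(Function('Y')(Add(6, 3))), 8564) = Add(Mul(-12, -5), 8564) = Add(60, 8564) = 8624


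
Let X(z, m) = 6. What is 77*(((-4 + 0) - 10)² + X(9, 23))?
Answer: 15554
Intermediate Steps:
77*(((-4 + 0) - 10)² + X(9, 23)) = 77*(((-4 + 0) - 10)² + 6) = 77*((-4 - 10)² + 6) = 77*((-14)² + 6) = 77*(196 + 6) = 77*202 = 15554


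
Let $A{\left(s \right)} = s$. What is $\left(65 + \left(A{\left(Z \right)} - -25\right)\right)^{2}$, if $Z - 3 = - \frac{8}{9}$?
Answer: $\frac{687241}{81} \approx 8484.5$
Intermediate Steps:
$Z = \frac{19}{9}$ ($Z = 3 - \frac{8}{9} = \frac{19}{9} \approx 2.1111$)
$\left(65 + \left(A{\left(Z \right)} - -25\right)\right)^{2} = \left(65 + \left(\frac{19}{9} - -25\right)\right)^{2} = \left(65 + \left(\frac{19}{9} + 25\right)\right)^{2} = \left(65 + \frac{244}{9}\right)^{2} = \left(\frac{829}{9}\right)^{2} = \frac{687241}{81}$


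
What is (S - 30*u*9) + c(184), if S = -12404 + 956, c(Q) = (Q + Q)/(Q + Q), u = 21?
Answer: -17117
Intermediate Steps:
c(Q) = 1 (c(Q) = (2*Q)/((2*Q)) = (2*Q)*(1/(2*Q)) = 1)
S = -11448
(S - 30*u*9) + c(184) = (-11448 - 30*21*9) + 1 = (-11448 - 630*9) + 1 = (-11448 - 1*5670) + 1 = (-11448 - 5670) + 1 = -17118 + 1 = -17117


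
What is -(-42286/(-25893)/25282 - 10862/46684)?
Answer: 1777145626097/7640149686246 ≈ 0.23261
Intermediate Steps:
-(-42286/(-25893)/25282 - 10862/46684) = -(-42286*(-1/25893)*(1/25282) - 10862*1/46684) = -((42286/25893)*(1/25282) - 5431/23342) = -(21143/327313413 - 5431/23342) = -1*(-1777145626097/7640149686246) = 1777145626097/7640149686246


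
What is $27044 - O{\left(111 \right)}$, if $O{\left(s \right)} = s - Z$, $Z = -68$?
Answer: $26865$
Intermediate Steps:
$O{\left(s \right)} = 68 + s$ ($O{\left(s \right)} = s - -68 = s + 68 = 68 + s$)
$27044 - O{\left(111 \right)} = 27044 - \left(68 + 111\right) = 27044 - 179 = 26865$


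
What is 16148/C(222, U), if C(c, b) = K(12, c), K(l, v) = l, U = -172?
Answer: 4037/3 ≈ 1345.7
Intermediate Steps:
C(c, b) = 12
16148/C(222, U) = 16148/12 = 16148*(1/12) = 4037/3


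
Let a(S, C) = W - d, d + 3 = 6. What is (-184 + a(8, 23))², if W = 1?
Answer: 34596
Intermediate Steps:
d = 3 (d = -3 + 6 = 3)
a(S, C) = -2 (a(S, C) = 1 - 1*3 = 1 - 3 = -2)
(-184 + a(8, 23))² = (-184 - 2)² = (-186)² = 34596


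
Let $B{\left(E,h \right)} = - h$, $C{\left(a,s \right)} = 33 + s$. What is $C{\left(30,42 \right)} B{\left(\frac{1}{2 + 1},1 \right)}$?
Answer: $-75$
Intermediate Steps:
$C{\left(30,42 \right)} B{\left(\frac{1}{2 + 1},1 \right)} = \left(33 + 42\right) \left(\left(-1\right) 1\right) = 75 \left(-1\right) = -75$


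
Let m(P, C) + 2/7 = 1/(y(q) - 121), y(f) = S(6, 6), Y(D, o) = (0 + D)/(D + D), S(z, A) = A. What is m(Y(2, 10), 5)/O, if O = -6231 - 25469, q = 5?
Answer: 237/25518500 ≈ 9.2874e-6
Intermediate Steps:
Y(D, o) = 1/2 (Y(D, o) = D/((2*D)) = D*(1/(2*D)) = 1/2)
y(f) = 6
O = -31700
m(P, C) = -237/805 (m(P, C) = -2/7 + 1/(6 - 121) = -2/7 + 1/(-115) = -2/7 - 1/115 = -237/805)
m(Y(2, 10), 5)/O = -237/805/(-31700) = -237/805*(-1/31700) = 237/25518500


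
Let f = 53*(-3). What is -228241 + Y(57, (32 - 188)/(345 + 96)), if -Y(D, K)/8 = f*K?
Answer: -11205857/49 ≈ -2.2869e+5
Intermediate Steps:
f = -159
Y(D, K) = 1272*K (Y(D, K) = -(-1272)*K = 1272*K)
-228241 + Y(57, (32 - 188)/(345 + 96)) = -228241 + 1272*((32 - 188)/(345 + 96)) = -228241 + 1272*(-156/441) = -228241 + 1272*(-156*1/441) = -228241 + 1272*(-52/147) = -228241 - 22048/49 = -11205857/49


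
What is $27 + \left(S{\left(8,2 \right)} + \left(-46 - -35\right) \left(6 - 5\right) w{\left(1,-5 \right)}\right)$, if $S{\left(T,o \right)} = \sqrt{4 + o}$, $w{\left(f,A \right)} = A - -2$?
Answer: $60 + \sqrt{6} \approx 62.449$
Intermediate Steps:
$w{\left(f,A \right)} = 2 + A$ ($w{\left(f,A \right)} = A + 2 = 2 + A$)
$27 + \left(S{\left(8,2 \right)} + \left(-46 - -35\right) \left(6 - 5\right) w{\left(1,-5 \right)}\right) = 27 + \left(\sqrt{4 + 2} + \left(-46 - -35\right) \left(6 - 5\right) \left(2 - 5\right)\right) = 27 + \left(\sqrt{6} + \left(-46 + 35\right) 1 \left(-3\right)\right) = 27 + \left(\sqrt{6} - -33\right) = 27 + \left(\sqrt{6} + 33\right) = 27 + \left(33 + \sqrt{6}\right) = 60 + \sqrt{6}$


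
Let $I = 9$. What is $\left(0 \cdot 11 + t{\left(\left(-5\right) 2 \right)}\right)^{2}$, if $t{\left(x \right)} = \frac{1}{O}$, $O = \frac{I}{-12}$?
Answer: $\frac{16}{9} \approx 1.7778$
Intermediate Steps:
$O = - \frac{3}{4}$ ($O = \frac{9}{-12} = 9 \left(- \frac{1}{12}\right) = - \frac{3}{4} \approx -0.75$)
$t{\left(x \right)} = - \frac{4}{3}$ ($t{\left(x \right)} = \frac{1}{- \frac{3}{4}} = - \frac{4}{3}$)
$\left(0 \cdot 11 + t{\left(\left(-5\right) 2 \right)}\right)^{2} = \left(0 \cdot 11 - \frac{4}{3}\right)^{2} = \left(0 - \frac{4}{3}\right)^{2} = \left(- \frac{4}{3}\right)^{2} = \frac{16}{9}$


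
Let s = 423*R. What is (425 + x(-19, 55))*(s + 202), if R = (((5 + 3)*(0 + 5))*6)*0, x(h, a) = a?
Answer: 96960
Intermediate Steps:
R = 0 (R = ((8*5)*6)*0 = (40*6)*0 = 240*0 = 0)
s = 0 (s = 423*0 = 0)
(425 + x(-19, 55))*(s + 202) = (425 + 55)*(0 + 202) = 480*202 = 96960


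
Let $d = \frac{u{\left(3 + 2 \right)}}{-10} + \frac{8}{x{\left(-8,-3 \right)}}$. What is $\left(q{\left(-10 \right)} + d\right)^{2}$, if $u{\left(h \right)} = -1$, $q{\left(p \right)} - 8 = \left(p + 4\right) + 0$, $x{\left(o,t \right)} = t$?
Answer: $\frac{289}{900} \approx 0.32111$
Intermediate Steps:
$q{\left(p \right)} = 12 + p$ ($q{\left(p \right)} = 8 + \left(\left(p + 4\right) + 0\right) = 8 + \left(\left(4 + p\right) + 0\right) = 8 + \left(4 + p\right) = 12 + p$)
$d = - \frac{77}{30}$ ($d = - \frac{1}{-10} + \frac{8}{-3} = \left(-1\right) \left(- \frac{1}{10}\right) + 8 \left(- \frac{1}{3}\right) = \frac{1}{10} - \frac{8}{3} = - \frac{77}{30} \approx -2.5667$)
$\left(q{\left(-10 \right)} + d\right)^{2} = \left(\left(12 - 10\right) - \frac{77}{30}\right)^{2} = \left(2 - \frac{77}{30}\right)^{2} = \left(- \frac{17}{30}\right)^{2} = \frac{289}{900}$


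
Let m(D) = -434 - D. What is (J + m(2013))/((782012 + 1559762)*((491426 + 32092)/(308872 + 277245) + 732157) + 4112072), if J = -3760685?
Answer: -1102817819222/502464163382097981 ≈ -2.1948e-6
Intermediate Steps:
(J + m(2013))/((782012 + 1559762)*((491426 + 32092)/(308872 + 277245) + 732157) + 4112072) = (-3760685 + (-434 - 1*2013))/((782012 + 1559762)*((491426 + 32092)/(308872 + 277245) + 732157) + 4112072) = (-3760685 + (-434 - 2013))/(2341774*(523518/586117 + 732157) + 4112072) = (-3760685 - 2447)/(2341774*(523518*(1/586117) + 732157) + 4112072) = -3763132/(2341774*(523518/586117 + 732157) + 4112072) = -3763132/(2341774*(429130187887/586117) + 4112072) = -3763132/(1004925916608891538/586117 + 4112072) = -3763132/1004928326764195962/586117 = -3763132*586117/1004928326764195962 = -1102817819222/502464163382097981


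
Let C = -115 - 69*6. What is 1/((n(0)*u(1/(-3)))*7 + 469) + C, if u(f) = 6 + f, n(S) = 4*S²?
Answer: -248100/469 ≈ -529.00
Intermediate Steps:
C = -529 (C = -115 - 414 = -529)
1/((n(0)*u(1/(-3)))*7 + 469) + C = 1/(((4*0²)*(6 + 1/(-3)))*7 + 469) - 529 = 1/(((4*0)*(6 - ⅓))*7 + 469) - 529 = 1/((0*(17/3))*7 + 469) - 529 = 1/(0*7 + 469) - 529 = 1/(0 + 469) - 529 = 1/469 - 529 = -248100/469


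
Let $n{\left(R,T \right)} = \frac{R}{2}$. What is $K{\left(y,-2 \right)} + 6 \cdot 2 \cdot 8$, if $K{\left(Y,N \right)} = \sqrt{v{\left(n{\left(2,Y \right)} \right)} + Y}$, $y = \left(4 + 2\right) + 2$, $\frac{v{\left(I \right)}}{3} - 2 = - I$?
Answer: $96 + \sqrt{11} \approx 99.317$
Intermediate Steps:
$n{\left(R,T \right)} = \frac{R}{2}$ ($n{\left(R,T \right)} = R \frac{1}{2} = \frac{R}{2}$)
$v{\left(I \right)} = 6 - 3 I$ ($v{\left(I \right)} = 6 + 3 \left(- I\right) = 6 - 3 I$)
$y = 8$ ($y = 6 + 2 = 8$)
$K{\left(Y,N \right)} = \sqrt{3 + Y}$ ($K{\left(Y,N \right)} = \sqrt{\left(6 - 3 \cdot \frac{1}{2} \cdot 2\right) + Y} = \sqrt{\left(6 - 3\right) + Y} = \sqrt{3 + Y}$)
$K{\left(y,-2 \right)} + 6 \cdot 2 \cdot 8 = \sqrt{3 + 8} + 6 \cdot 2 \cdot 8 = \sqrt{11} + 12 \cdot 8 = \sqrt{11} + 96 = 96 + \sqrt{11}$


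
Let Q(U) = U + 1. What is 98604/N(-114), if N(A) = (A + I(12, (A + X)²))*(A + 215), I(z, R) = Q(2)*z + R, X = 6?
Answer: 16434/195031 ≈ 0.084264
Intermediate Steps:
Q(U) = 1 + U
I(z, R) = R + 3*z (I(z, R) = (1 + 2)*z + R = 3*z + R = R + 3*z)
N(A) = (215 + A)*(36 + A + (6 + A)²) (N(A) = (A + ((A + 6)² + 3*12))*(A + 215) = (A + ((6 + A)² + 36))*(215 + A) = (A + (36 + (6 + A)²))*(215 + A) = (36 + A + (6 + A)²)*(215 + A) = (215 + A)*(36 + A + (6 + A)²))
98604/N(-114) = 98604/(15480 + (-114)³ + 228*(-114)² + 2867*(-114)) = 98604/(15480 - 1481544 + 228*12996 - 326838) = 98604/(15480 - 1481544 + 2963088 - 326838) = 98604/1170186 = 98604*(1/1170186) = 16434/195031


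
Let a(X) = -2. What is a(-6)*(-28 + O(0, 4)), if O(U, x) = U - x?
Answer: 64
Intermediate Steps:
a(-6)*(-28 + O(0, 4)) = -2*(-28 + (0 - 1*4)) = -2*(-28 + (0 - 4)) = -2*(-28 - 4) = -2*(-32) = 64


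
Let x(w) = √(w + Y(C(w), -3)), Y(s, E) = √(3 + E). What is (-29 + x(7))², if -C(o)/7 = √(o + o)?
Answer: (29 - √7)² ≈ 694.55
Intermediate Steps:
C(o) = -7*√2*√o (C(o) = -7*√(o + o) = -7*√2*√o)
x(w) = √w (x(w) = √(w + √(3 - 3)) = √(w + √0) = √(w + 0) = √w)
(-29 + x(7))² = (-29 + √7)²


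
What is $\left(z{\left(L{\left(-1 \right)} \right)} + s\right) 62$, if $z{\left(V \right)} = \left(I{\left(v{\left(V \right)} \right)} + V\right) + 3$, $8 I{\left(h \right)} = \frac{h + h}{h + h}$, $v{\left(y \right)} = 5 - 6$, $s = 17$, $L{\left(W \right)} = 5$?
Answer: $\frac{6231}{4} \approx 1557.8$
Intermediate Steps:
$v{\left(y \right)} = -1$ ($v{\left(y \right)} = 5 - 6 = -1$)
$I{\left(h \right)} = \frac{1}{8}$ ($I{\left(h \right)} = \frac{\left(h + h\right) \frac{1}{h + h}}{8} = \frac{2 h \frac{1}{2 h}}{8} = \frac{1}{8} \cdot 1 = \frac{1}{8}$)
$z{\left(V \right)} = \frac{25}{8} + V$ ($z{\left(V \right)} = \left(\frac{1}{8} + V\right) + 3 = \frac{25}{8} + V$)
$\left(z{\left(L{\left(-1 \right)} \right)} + s\right) 62 = \left(\left(\frac{25}{8} + 5\right) + 17\right) 62 = \left(\frac{65}{8} + 17\right) 62 = \frac{201}{8} \cdot 62 = \frac{6231}{4}$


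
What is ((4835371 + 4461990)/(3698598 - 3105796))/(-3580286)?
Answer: -9297361/2122400701372 ≈ -4.3806e-6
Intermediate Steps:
((4835371 + 4461990)/(3698598 - 3105796))/(-3580286) = (9297361/592802)*(-1/3580286) = -9297361/2122400701372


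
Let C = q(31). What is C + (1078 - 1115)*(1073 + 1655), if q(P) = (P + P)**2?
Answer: -97092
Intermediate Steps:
q(P) = 4*P**2 (q(P) = (2*P)**2 = 4*P**2)
C = 3844 (C = 4*31**2 = 4*961 = 3844)
C + (1078 - 1115)*(1073 + 1655) = 3844 + (1078 - 1115)*(1073 + 1655) = 3844 - 37*2728 = 3844 - 100936 = -97092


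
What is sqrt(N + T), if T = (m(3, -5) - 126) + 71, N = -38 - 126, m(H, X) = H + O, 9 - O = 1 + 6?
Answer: I*sqrt(214) ≈ 14.629*I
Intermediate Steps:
O = 2 (O = 9 - (1 + 6) = 9 - 1*7 = 9 - 7 = 2)
m(H, X) = 2 + H (m(H, X) = H + 2 = 2 + H)
N = -164
T = -50 (T = ((2 + 3) - 126) + 71 = (5 - 126) + 71 = -121 + 71 = -50)
sqrt(N + T) = sqrt(-164 - 50) = sqrt(-214) = I*sqrt(214)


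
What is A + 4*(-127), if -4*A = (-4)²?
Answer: -512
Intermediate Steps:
A = -4 (A = -¼*(-4)² = -¼*16 = -4)
A + 4*(-127) = -4 + 4*(-127) = -4 - 508 = -512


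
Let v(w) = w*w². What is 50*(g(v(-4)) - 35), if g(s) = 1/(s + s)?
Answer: -112025/64 ≈ -1750.4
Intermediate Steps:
v(w) = w³
g(s) = 1/(2*s)
50*(g(v(-4)) - 35) = 50*(1/(2*((-4)³)) - 35) = 50*((½)/(-64) - 35) = 50*((½)*(-1/64) - 35) = 50*(-1/128 - 35) = 50*(-4481/128) = -112025/64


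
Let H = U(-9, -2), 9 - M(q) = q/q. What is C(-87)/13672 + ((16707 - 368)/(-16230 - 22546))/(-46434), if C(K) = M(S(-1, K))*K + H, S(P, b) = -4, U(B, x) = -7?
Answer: -158193192043/3077096855856 ≈ -0.051410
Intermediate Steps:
M(q) = 8 (M(q) = 9 - q/q = 9 - 1*1 = 9 - 1 = 8)
H = -7
C(K) = -7 + 8*K (C(K) = 8*K - 7 = -7 + 8*K)
C(-87)/13672 + ((16707 - 368)/(-16230 - 22546))/(-46434) = (-7 + 8*(-87))/13672 + ((16707 - 368)/(-16230 - 22546))/(-46434) = (-7 - 696)*(1/13672) + (16339/(-38776))*(-1/46434) = -703*1/13672 + (16339*(-1/38776))*(-1/46434) = -703/13672 - 16339/38776*(-1/46434) = -703/13672 + 16339/1800524784 = -158193192043/3077096855856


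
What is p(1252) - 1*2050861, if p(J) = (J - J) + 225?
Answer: -2050636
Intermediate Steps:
p(J) = 225 (p(J) = 0 + 225 = 225)
p(1252) - 1*2050861 = 225 - 1*2050861 = 225 - 2050861 = -2050636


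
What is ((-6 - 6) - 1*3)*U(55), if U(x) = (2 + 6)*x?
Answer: -6600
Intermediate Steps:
U(x) = 8*x
((-6 - 6) - 1*3)*U(55) = ((-6 - 6) - 1*3)*(8*55) = (-12 - 3)*440 = -15*440 = -6600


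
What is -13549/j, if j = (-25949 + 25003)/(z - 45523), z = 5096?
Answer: -547745423/946 ≈ -5.7901e+5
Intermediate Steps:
j = 946/40427 (j = (-25949 + 25003)/(5096 - 45523) = -946/(-40427) = -946*(-1/40427) = 946/40427 ≈ 0.023400)
-13549/j = -13549/946/40427 = -13549*40427/946 = -547745423/946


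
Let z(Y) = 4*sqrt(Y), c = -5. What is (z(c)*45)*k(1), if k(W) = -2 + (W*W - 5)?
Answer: -1080*I*sqrt(5) ≈ -2415.0*I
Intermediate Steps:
k(W) = -7 + W**2 (k(W) = -2 + (W**2 - 5) = -2 + (-5 + W**2) = -7 + W**2)
(z(c)*45)*k(1) = ((4*sqrt(-5))*45)*(-7 + 1**2) = ((4*(I*sqrt(5)))*45)*(-7 + 1) = ((4*I*sqrt(5))*45)*(-6) = (180*I*sqrt(5))*(-6) = -1080*I*sqrt(5)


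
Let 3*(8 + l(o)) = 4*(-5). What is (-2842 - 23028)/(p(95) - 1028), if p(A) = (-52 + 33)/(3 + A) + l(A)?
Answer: 7605780/306601 ≈ 24.807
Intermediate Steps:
l(o) = -44/3 (l(o) = -8 + (4*(-5))/3 = -8 + (⅓)*(-20) = -8 - 20/3 = -44/3)
p(A) = -44/3 - 19/(3 + A) (p(A) = (-52 + 33)/(3 + A) - 44/3 = -19/(3 + A) - 44/3 = -44/3 - 19/(3 + A))
(-2842 - 23028)/(p(95) - 1028) = (-2842 - 23028)/((-189 - 44*95)/(3*(3 + 95)) - 1028) = -25870/((⅓)*(-189 - 4180)/98 - 1028) = -25870/((⅓)*(1/98)*(-4369) - 1028) = -25870/(-4369/294 - 1028) = -25870/(-306601/294) = -25870*(-294/306601) = 7605780/306601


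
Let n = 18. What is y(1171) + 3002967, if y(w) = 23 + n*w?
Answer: 3024068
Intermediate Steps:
y(w) = 23 + 18*w
y(1171) + 3002967 = (23 + 18*1171) + 3002967 = (23 + 21078) + 3002967 = 21101 + 3002967 = 3024068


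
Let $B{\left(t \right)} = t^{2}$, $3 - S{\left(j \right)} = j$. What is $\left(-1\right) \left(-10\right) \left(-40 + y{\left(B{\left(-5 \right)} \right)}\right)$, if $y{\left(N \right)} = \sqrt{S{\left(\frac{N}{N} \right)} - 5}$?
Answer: $-400 + 10 i \sqrt{3} \approx -400.0 + 17.32 i$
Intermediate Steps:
$S{\left(j \right)} = 3 - j$
$y{\left(N \right)} = i \sqrt{3}$ ($y{\left(N \right)} = \sqrt{\left(3 - \frac{N}{N}\right) - 5} = \sqrt{\left(3 - 1\right) - 5} = \sqrt{2 - 5} = \sqrt{-3} = i \sqrt{3}$)
$\left(-1\right) \left(-10\right) \left(-40 + y{\left(B{\left(-5 \right)} \right)}\right) = \left(-1\right) \left(-10\right) \left(-40 + i \sqrt{3}\right) = 10 \left(-40 + i \sqrt{3}\right) = -400 + 10 i \sqrt{3}$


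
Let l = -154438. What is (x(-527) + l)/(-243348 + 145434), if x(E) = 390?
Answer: 77024/48957 ≈ 1.5733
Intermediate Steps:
(x(-527) + l)/(-243348 + 145434) = (390 - 154438)/(-243348 + 145434) = -154048/(-97914) = -154048*(-1/97914) = 77024/48957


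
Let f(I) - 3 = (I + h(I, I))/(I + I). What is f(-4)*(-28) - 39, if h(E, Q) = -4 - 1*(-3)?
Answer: -281/2 ≈ -140.50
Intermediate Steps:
h(E, Q) = -1 (h(E, Q) = -4 + 3 = -1)
f(I) = 3 + (-1 + I)/(2*I) (f(I) = 3 + (I - 1)/(I + I) = 3 + (-1 + I)/((2*I)) = 3 + (-1 + I)*(1/(2*I)) = 3 + (-1 + I)/(2*I))
f(-4)*(-28) - 39 = ((1/2)*(-1 + 7*(-4))/(-4))*(-28) - 39 = ((1/2)*(-1/4)*(-1 - 28))*(-28) - 39 = ((1/2)*(-1/4)*(-29))*(-28) - 39 = (29/8)*(-28) - 39 = -203/2 - 39 = -281/2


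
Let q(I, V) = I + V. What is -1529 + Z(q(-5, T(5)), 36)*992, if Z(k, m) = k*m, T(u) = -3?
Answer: -287225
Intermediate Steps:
-1529 + Z(q(-5, T(5)), 36)*992 = -1529 + ((-5 - 3)*36)*992 = -1529 - 8*36*992 = -1529 - 288*992 = -1529 - 285696 = -287225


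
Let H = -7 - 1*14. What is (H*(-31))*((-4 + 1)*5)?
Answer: -9765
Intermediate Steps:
H = -21 (H = -7 - 14 = -21)
(H*(-31))*((-4 + 1)*5) = (-21*(-31))*((-4 + 1)*5) = 651*(-3*5) = 651*(-15) = -9765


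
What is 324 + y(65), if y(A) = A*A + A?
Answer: 4614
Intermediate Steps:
y(A) = A + A² (y(A) = A² + A = A + A²)
324 + y(65) = 324 + 65*(1 + 65) = 324 + 65*66 = 324 + 4290 = 4614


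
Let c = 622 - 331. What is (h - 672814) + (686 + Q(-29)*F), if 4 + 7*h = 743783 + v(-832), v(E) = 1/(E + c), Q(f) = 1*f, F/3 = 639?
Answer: -2353494989/3787 ≈ -6.2147e+5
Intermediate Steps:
c = 291
F = 1917 (F = 3*639 = 1917)
Q(f) = f
v(E) = 1/(291 + E) (v(E) = 1/(E + 291) = 1/(291 + E))
h = 402384438/3787 (h = -4/7 + (743783 + 1/(291 - 832))/7 = -4/7 + (743783 + 1/(-541))/7 = -4/7 + (743783 - 1/541)/7 = -4/7 + (⅐)*(402386602/541) = -4/7 + 402386602/3787 = 402384438/3787 ≈ 1.0625e+5)
(h - 672814) + (686 + Q(-29)*F) = (402384438/3787 - 672814) + (686 - 29*1917) = -2145562180/3787 + (686 - 55593) = -2145562180/3787 - 54907 = -2353494989/3787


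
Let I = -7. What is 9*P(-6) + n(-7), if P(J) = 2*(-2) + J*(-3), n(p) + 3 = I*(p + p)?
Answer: 221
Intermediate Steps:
n(p) = -3 - 14*p (n(p) = -3 - 7*(p + p) = -3 - 14*p)
P(J) = -4 - 3*J
9*P(-6) + n(-7) = 9*(-4 - 3*(-6)) + (-3 - 14*(-7)) = 9*(-4 + 18) + (-3 + 98) = 9*14 + 95 = 126 + 95 = 221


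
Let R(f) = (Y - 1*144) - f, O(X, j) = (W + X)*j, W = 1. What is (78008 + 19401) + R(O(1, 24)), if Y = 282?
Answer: 97499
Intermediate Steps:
O(X, j) = j*(1 + X) (O(X, j) = (1 + X)*j = j*(1 + X))
R(f) = 138 - f (R(f) = (282 - 1*144) - f = (282 - 144) - f = 138 - f)
(78008 + 19401) + R(O(1, 24)) = (78008 + 19401) + (138 - 24*(1 + 1)) = 97409 + (138 - 24*2) = 97409 + (138 - 1*48) = 97409 + (138 - 48) = 97409 + 90 = 97499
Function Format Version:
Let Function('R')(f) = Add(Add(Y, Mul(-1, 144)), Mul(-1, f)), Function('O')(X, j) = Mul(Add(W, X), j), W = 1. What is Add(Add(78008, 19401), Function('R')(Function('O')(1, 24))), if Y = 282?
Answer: 97499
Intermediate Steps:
Function('O')(X, j) = Mul(j, Add(1, X)) (Function('O')(X, j) = Mul(Add(1, X), j) = Mul(j, Add(1, X)))
Function('R')(f) = Add(138, Mul(-1, f)) (Function('R')(f) = Add(Add(282, Mul(-1, 144)), Mul(-1, f)) = Add(Add(282, -144), Mul(-1, f)) = Add(138, Mul(-1, f)))
Add(Add(78008, 19401), Function('R')(Function('O')(1, 24))) = Add(Add(78008, 19401), Add(138, Mul(-1, Mul(24, Add(1, 1))))) = Add(97409, Add(138, Mul(-1, Mul(24, 2)))) = Add(97409, Add(138, Mul(-1, 48))) = Add(97409, Add(138, -48)) = Add(97409, 90) = 97499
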